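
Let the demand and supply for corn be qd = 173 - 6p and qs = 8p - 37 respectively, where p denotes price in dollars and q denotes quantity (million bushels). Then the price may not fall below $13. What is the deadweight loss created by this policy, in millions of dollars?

Setting quantity demanded equal to quantity supplied, 173 - 6p = 8p - 37, gives p* = 15 and q* = 83.
The floor of 13 is below the equilibrium price 15, so it is not binding; the market clears at p* = 15, q* = 83.
Since the control does not bind, no trades are prevented and deadweight loss is zero.

0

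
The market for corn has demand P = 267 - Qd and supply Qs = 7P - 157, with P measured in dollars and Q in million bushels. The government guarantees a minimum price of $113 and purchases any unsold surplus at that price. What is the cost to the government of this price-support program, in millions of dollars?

Rearranging demand gives Qd = 267 - P. In a free market, 267 - P = 7P - 157 gives the equilibrium P* = 53, Q* = 214.
The floor of 113 is above the equilibrium price 53, so it binds.
At P = 113: Qd = 267 - 113 = 154 and Qs = 7·113 - 157 = 634.
Surplus = Qs - Qd = 480.
Government expenditure = surplus × support price = 480 × 113 = 54240.

54240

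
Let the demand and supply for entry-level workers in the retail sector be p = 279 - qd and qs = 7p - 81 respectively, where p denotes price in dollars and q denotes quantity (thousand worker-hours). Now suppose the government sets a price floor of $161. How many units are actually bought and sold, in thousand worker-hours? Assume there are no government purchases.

118

Rearranging demand gives qd = 279 - p. Equilibrium: 279 - p = 7p - 81, so 360 = 8p and p* = 45, q* = 234.
Because the floor (161) lies above the market-clearing price, it is binding.
At p = 161: qd = 279 - 161 = 118 and qs = 7·161 - 81 = 1046.
The quantity actually transacted is the short side, demand: 118.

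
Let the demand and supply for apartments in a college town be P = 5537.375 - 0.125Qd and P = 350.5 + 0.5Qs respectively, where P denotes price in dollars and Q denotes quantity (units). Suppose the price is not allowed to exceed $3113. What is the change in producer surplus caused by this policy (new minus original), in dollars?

Rearranging demand gives Qd = 44299 - 8P; rearranging supply gives Qs = 2P - 701. Equilibrium: 44299 - 8P = 2P - 701, so 45000 = 10P and P* = 4500, Q* = 8299.
The ceiling of 3113 is below the equilibrium price 4500, so it binds.
At P = 3113: Qd = 44299 - 8·3113 = 19395 and Qs = 2·3113 - 701 = 5525.
Producer surplus without the control is ½ · (4500 - 350.5) · 8299 = 17218350.25.
With the ceiling, producers sell 5525 units at 3113, so PS = ½ · (3113 - 350.5) · 5525 = 7631406.25.
Change in producer surplus = 7631406.25 - 17218350.25 = -9586944.

-9586944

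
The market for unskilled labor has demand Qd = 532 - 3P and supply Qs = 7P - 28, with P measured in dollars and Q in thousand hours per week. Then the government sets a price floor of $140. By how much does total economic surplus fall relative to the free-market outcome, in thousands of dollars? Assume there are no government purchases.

15120

Without the control the market clears where 532 - 3P = 7P - 28, i.e. P* = 56 and Q* = 364.
Because the floor (140) lies above the market-clearing price, it is binding.
At P = 140: Qd = 532 - 3·140 = 112 and Qs = 7·140 - 28 = 952.
Quantity traded falls to 112. At Q = 112 the demand price is (532 - 112)/3 = 140 and the supply price is (28 + 112)/7 = 20.
Deadweight loss = ½ · (140 - 20) · (364 - 112) = ½ · 120 · 252 = 15120.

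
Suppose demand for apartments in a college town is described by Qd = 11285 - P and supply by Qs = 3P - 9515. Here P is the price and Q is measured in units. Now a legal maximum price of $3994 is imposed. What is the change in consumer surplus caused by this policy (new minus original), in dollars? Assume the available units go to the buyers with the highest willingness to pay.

Setting quantity demanded equal to quantity supplied, 11285 - P = 3P - 9515, gives P* = 5200 and Q* = 6085.
The ceiling of 3994 is below the equilibrium price 5200, so it binds.
At P = 3994: Qd = 11285 - 3994 = 7291 and Qs = 3·3994 - 9515 = 2467.
Consumer surplus without the control is ½ · (11285 - 5200) · 6085 = 18513612.5.
With the ceiling, 2467 units are sold at 3994 (assume they go to the highest-value buyers). The demand price at Q = 2467 is 8818, so CS = ½ · [(11285 - 3994) + (8818 - 3994)] · 2467 = 14943852.5.
Change in consumer surplus = 14943852.5 - 18513612.5 = -3569760.

-3569760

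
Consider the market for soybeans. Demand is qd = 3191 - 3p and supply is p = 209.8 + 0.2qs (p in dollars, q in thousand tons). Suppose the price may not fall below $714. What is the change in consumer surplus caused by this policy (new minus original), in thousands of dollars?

-243800

Rearranging supply gives qs = 5p - 1049. Setting quantity demanded equal to quantity supplied, 3191 - 3p = 5p - 1049, gives p* = 530 and q* = 1601.
The floor of 714 is above the equilibrium price 530, so it binds.
At p = 714: qd = 3191 - 3·714 = 1049 and qs = 5·714 - 1049 = 2521.
Consumer surplus without the control is ½ · (3191/3 - 530) · 1601 = 2563201/6.
With the floor, consumers buy 1049 units at 714, so CS = ½ · (3191/3 - 714) · 1049 = 1100401/6.
Change in consumer surplus = 1100401/6 - 2563201/6 = -243800.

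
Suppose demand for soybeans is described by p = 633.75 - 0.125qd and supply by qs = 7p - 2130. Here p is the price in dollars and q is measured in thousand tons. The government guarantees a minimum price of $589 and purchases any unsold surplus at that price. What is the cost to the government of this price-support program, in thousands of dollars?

963015

Rearranging demand gives qd = 5070 - 8p. In a free market, 5070 - 8p = 7p - 2130 gives the equilibrium p* = 480, q* = 1230.
Because the floor (589) lies above the market-clearing price, it is binding.
At p = 589: qd = 5070 - 8·589 = 358 and qs = 7·589 - 2130 = 1993.
Surplus = qs - qd = 1635.
Government expenditure = surplus × support price = 1635 × 589 = 963015.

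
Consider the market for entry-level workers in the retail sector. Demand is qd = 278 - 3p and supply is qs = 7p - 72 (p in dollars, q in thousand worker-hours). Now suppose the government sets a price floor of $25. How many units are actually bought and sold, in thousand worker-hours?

In a free market, 278 - 3p = 7p - 72 gives the equilibrium p* = 35, q* = 173.
The floor of 25 is below the equilibrium price 35, so it is not binding; the market clears at p* = 35, q* = 173.

173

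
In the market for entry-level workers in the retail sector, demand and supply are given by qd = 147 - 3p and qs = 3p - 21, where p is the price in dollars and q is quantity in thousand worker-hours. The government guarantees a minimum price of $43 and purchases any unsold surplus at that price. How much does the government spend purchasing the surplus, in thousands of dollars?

Equilibrium: 147 - 3p = 3p - 21, so 168 = 6p and p* = 28, q* = 63.
Since 43 > 28, the floor is binding.
At p = 43: qd = 147 - 3·43 = 18 and qs = 3·43 - 21 = 108.
Surplus = qs - qd = 90.
Government expenditure = surplus × support price = 90 × 43 = 3870.

3870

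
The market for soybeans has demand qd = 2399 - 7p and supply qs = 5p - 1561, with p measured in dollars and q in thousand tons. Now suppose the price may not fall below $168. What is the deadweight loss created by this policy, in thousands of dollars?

0

Without the control the market clears where 2399 - 7p = 5p - 1561, i.e. p* = 330 and q* = 89.
Since 168 is below p* = 330, the floor does not bind and the free-market outcome prevails.
Since the control does not bind, no trades are prevented and deadweight loss is zero.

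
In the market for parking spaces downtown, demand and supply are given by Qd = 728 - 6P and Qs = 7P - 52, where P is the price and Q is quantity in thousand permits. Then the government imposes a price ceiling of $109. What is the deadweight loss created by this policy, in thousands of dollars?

Equilibrium: 728 - 6P = 7P - 52, so 780 = 13P and P* = 60, Q* = 368.
Since 109 is above P* = 60, the ceiling does not bind and the free-market outcome prevails.
Since the control does not bind, no trades are prevented and deadweight loss is zero.

0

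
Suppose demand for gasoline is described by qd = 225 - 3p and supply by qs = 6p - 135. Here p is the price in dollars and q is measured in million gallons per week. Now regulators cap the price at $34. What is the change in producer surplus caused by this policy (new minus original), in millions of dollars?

Without the control the market clears where 225 - 3p = 6p - 135, i.e. p* = 40 and q* = 105.
Since 34 < 40, the ceiling is binding.
At p = 34: qd = 225 - 3·34 = 123 and qs = 6·34 - 135 = 69.
Producer surplus without the control is ½ · (40 - 22.5) · 105 = 918.75.
With the ceiling, producers sell 69 units at 34, so PS = ½ · (34 - 22.5) · 69 = 396.75.
Change in producer surplus = 396.75 - 918.75 = -522.

-522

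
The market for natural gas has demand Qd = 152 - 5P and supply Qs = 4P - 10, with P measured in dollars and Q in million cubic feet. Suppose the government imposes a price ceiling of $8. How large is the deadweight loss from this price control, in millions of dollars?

360

Setting quantity demanded equal to quantity supplied, 152 - 5P = 4P - 10, gives P* = 18 and Q* = 62.
The ceiling of 8 is below the equilibrium price 18, so it binds.
At P = 8: Qd = 152 - 5·8 = 112 and Qs = 4·8 - 10 = 22.
Quantity traded falls to 22. At Q = 22 the demand price is (152 - 22)/5 = 26 and the supply price is (10 + 22)/4 = 8.
Deadweight loss = ½ · (26 - 8) · (62 - 22) = ½ · 18 · 40 = 360.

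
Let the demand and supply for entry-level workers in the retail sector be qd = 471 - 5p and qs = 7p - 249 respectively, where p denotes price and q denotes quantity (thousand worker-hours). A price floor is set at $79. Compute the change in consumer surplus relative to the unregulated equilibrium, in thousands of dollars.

-2346.5

Without the control the market clears where 471 - 5p = 7p - 249, i.e. p* = 60 and q* = 171.
Because the floor (79) lies above the market-clearing price, it is binding.
At p = 79: qd = 471 - 5·79 = 76 and qs = 7·79 - 249 = 304.
Consumer surplus without the control is ½ · (94.2 - 60) · 171 = 2924.1.
With the floor, consumers buy 76 units at 79, so CS = ½ · (94.2 - 79) · 76 = 577.6.
Change in consumer surplus = 577.6 - 2924.1 = -2346.5.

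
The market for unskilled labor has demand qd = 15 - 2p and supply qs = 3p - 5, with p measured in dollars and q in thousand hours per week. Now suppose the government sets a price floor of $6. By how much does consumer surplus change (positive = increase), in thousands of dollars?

In a free market, 15 - 2p = 3p - 5 gives the equilibrium p* = 4, q* = 7.
Since 6 > 4, the floor is binding.
At p = 6: qd = 15 - 2·6 = 3 and qs = 3·6 - 5 = 13.
Consumer surplus without the control is ½ · (7.5 - 4) · 7 = 12.25.
With the floor, consumers buy 3 units at 6, so CS = ½ · (7.5 - 6) · 3 = 2.25.
Change in consumer surplus = 2.25 - 12.25 = -10.

-10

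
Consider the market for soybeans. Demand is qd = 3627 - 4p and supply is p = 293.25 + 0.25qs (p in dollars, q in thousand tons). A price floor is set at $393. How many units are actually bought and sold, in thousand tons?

Rearranging supply gives qs = 4p - 1173. In a free market, 3627 - 4p = 4p - 1173 gives the equilibrium p* = 600, q* = 1227.
The floor of 393 is below the equilibrium price 600, so it is not binding; the market clears at p* = 600, q* = 1227.

1227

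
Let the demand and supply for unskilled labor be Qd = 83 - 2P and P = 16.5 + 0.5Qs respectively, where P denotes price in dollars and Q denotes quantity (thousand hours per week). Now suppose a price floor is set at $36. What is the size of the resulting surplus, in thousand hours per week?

Rearranging supply gives Qs = 2P - 33. Without the control the market clears where 83 - 2P = 2P - 33, i.e. P* = 29 and Q* = 25.
The floor of 36 is above the equilibrium price 29, so it binds.
At P = 36: Qd = 83 - 2·36 = 11 and Qs = 2·36 - 33 = 39.
Surplus = Qs - Qd = 39 - 11 = 28.

28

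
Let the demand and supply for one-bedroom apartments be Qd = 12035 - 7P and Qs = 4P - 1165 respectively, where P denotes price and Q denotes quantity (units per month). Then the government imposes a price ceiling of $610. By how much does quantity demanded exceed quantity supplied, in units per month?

Equilibrium: 12035 - 7P = 4P - 1165, so 13200 = 11P and P* = 1200, Q* = 3635.
The ceiling of 610 is below the equilibrium price 1200, so it binds.
At P = 610: Qd = 12035 - 7·610 = 7765 and Qs = 4·610 - 1165 = 1275.
Shortage = Qd - Qs = 7765 - 1275 = 6490.

6490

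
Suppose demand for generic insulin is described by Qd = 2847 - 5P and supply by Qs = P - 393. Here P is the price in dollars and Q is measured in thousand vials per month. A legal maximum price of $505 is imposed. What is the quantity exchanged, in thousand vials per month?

112

In a free market, 2847 - 5P = P - 393 gives the equilibrium P* = 540, Q* = 147.
Since 505 < 540, the ceiling is binding.
At P = 505: Qd = 2847 - 5·505 = 322 and Qs = 505 - 393 = 112.
The quantity actually transacted is the short side, supply: 112.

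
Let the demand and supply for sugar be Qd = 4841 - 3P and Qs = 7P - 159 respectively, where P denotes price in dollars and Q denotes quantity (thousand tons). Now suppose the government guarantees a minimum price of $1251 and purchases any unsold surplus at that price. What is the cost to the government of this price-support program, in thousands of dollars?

9395010

Setting quantity demanded equal to quantity supplied, 4841 - 3P = 7P - 159, gives P* = 500 and Q* = 3341.
Since 1251 > 500, the floor is binding.
At P = 1251: Qd = 4841 - 3·1251 = 1088 and Qs = 7·1251 - 159 = 8598.
Surplus = Qs - Qd = 7510.
Government expenditure = surplus × support price = 7510 × 1251 = 9395010.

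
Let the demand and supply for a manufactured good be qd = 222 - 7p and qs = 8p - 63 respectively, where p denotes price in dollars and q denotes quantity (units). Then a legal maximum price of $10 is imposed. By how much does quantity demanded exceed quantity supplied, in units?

135

Equilibrium: 222 - 7p = 8p - 63, so 285 = 15p and p* = 19, q* = 89.
Because the ceiling (10) lies below the market-clearing price, it is binding.
At p = 10: qd = 222 - 7·10 = 152 and qs = 8·10 - 63 = 17.
Shortage = qd - qs = 152 - 17 = 135.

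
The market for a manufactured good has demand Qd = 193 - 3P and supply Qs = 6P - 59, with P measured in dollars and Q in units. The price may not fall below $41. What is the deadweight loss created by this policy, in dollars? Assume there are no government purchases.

380.25

Without the control the market clears where 193 - 3P = 6P - 59, i.e. P* = 28 and Q* = 109.
The floor of 41 is above the equilibrium price 28, so it binds.
At P = 41: Qd = 193 - 3·41 = 70 and Qs = 6·41 - 59 = 187.
Quantity traded falls to 70. At Q = 70 the demand price is (193 - 70)/3 = 41 and the supply price is (59 + 70)/6 = 21.5.
Deadweight loss = ½ · (41 - 21.5) · (109 - 70) = ½ · 19.5 · 39 = 380.25.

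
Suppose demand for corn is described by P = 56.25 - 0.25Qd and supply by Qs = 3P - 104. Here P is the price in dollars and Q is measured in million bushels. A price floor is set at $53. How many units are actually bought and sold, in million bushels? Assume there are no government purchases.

Rearranging demand gives Qd = 225 - 4P. Setting quantity demanded equal to quantity supplied, 225 - 4P = 3P - 104, gives P* = 47 and Q* = 37.
Because the floor (53) lies above the market-clearing price, it is binding.
At P = 53: Qd = 225 - 4·53 = 13 and Qs = 3·53 - 104 = 55.
The quantity actually transacted is the short side, demand: 13.

13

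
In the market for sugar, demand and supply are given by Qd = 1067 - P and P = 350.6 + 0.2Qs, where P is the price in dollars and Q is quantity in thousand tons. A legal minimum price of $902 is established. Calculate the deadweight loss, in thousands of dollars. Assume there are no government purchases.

111974.4

Rearranging supply gives Qs = 5P - 1753. Setting quantity demanded equal to quantity supplied, 1067 - P = 5P - 1753, gives P* = 470 and Q* = 597.
Because the floor (902) lies above the market-clearing price, it is binding.
At P = 902: Qd = 1067 - 902 = 165 and Qs = 5·902 - 1753 = 2757.
Quantity traded falls to 165. At Q = 165 the demand price is 1067 - 165 = 902 and the supply price is (1753 + 165)/5 = 383.6.
Deadweight loss = ½ · (902 - 383.6) · (597 - 165) = ½ · 518.4 · 432 = 111974.4.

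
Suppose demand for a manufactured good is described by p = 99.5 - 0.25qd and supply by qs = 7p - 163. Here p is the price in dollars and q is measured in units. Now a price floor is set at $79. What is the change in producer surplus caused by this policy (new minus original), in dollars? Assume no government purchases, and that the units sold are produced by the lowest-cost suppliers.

1400

Rearranging demand gives qd = 398 - 4p. Without the control the market clears where 398 - 4p = 7p - 163, i.e. p* = 51 and q* = 194.
Since 79 > 51, the floor is binding.
At p = 79: qd = 398 - 4·79 = 82 and qs = 7·79 - 163 = 390.
Producer surplus without the control is ½ · (51 - 163/7) · 194 = 18818/7.
With the floor, 82 units are sold at 79. The supply price at q = 82 is 35, so PS = ½ · [(79 - 163/7) + (79 - 35)] · 82 = 28618/7.
Change in producer surplus = 28618/7 - 18818/7 = 1400.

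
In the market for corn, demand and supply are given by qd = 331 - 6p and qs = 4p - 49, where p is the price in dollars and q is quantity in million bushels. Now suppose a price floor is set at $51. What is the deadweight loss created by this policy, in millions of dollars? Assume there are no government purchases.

1267.5

Equilibrium: 331 - 6p = 4p - 49, so 380 = 10p and p* = 38, q* = 103.
Because the floor (51) lies above the market-clearing price, it is binding.
At p = 51: qd = 331 - 6·51 = 25 and qs = 4·51 - 49 = 155.
Quantity traded falls to 25. At q = 25 the demand price is (331 - 25)/6 = 51 and the supply price is (49 + 25)/4 = 18.5.
Deadweight loss = ½ · (51 - 18.5) · (103 - 25) = ½ · 32.5 · 78 = 1267.5.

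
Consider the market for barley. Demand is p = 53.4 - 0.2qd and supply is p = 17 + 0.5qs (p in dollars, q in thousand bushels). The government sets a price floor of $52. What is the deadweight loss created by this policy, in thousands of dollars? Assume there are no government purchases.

Rearranging demand gives qd = 267 - 5p; rearranging supply gives qs = 2p - 34. Equilibrium: 267 - 5p = 2p - 34, so 301 = 7p and p* = 43, q* = 52.
Since 52 > 43, the floor is binding.
At p = 52: qd = 267 - 5·52 = 7 and qs = 2·52 - 34 = 70.
Quantity traded falls to 7. At q = 7 the demand price is (267 - 7)/5 = 52 and the supply price is (34 + 7)/2 = 20.5.
Deadweight loss = ½ · (52 - 20.5) · (52 - 7) = ½ · 31.5 · 45 = 708.75.

708.75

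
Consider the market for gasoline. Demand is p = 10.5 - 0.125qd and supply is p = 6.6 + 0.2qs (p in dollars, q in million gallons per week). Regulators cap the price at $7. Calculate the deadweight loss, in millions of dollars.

16.25

Rearranging demand gives qd = 84 - 8p; rearranging supply gives qs = 5p - 33. Equilibrium: 84 - 8p = 5p - 33, so 117 = 13p and p* = 9, q* = 12.
Because the ceiling (7) lies below the market-clearing price, it is binding.
At p = 7: qd = 84 - 8·7 = 28 and qs = 5·7 - 33 = 2.
Quantity traded falls to 2. At q = 2 the demand price is (84 - 2)/8 = 10.25 and the supply price is (33 + 2)/5 = 7.
Deadweight loss = ½ · (10.25 - 7) · (12 - 2) = ½ · 3.25 · 10 = 16.25.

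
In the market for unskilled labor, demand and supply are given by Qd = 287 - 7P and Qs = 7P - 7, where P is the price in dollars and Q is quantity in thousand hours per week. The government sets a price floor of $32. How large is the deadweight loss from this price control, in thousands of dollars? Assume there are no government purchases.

Without the control the market clears where 287 - 7P = 7P - 7, i.e. P* = 21 and Q* = 140.
Since 32 > 21, the floor is binding.
At P = 32: Qd = 287 - 7·32 = 63 and Qs = 7·32 - 7 = 217.
Quantity traded falls to 63. At Q = 63 the demand price is (287 - 63)/7 = 32 and the supply price is (7 + 63)/7 = 10.
Deadweight loss = ½ · (32 - 10) · (140 - 63) = ½ · 22 · 77 = 847.

847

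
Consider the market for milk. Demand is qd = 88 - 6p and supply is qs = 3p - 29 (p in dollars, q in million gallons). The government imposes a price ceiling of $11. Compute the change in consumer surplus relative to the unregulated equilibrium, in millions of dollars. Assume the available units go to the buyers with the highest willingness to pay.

In a free market, 88 - 6p = 3p - 29 gives the equilibrium p* = 13, q* = 10.
Because the ceiling (11) lies below the market-clearing price, it is binding.
At p = 11: qd = 88 - 6·11 = 22 and qs = 3·11 - 29 = 4.
Consumer surplus without the control is ½ · (44/3 - 13) · 10 = 25/3.
With the ceiling, 4 units are sold at 11 (assume they go to the highest-value buyers). The demand price at q = 4 is 14, so CS = ½ · [(44/3 - 11) + (14 - 11)] · 4 = 40/3.
Change in consumer surplus = 40/3 - 25/3 = 5.

5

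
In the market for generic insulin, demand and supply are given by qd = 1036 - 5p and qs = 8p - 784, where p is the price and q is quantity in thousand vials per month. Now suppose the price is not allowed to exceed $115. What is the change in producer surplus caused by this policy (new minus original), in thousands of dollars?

-5900

Setting quantity demanded equal to quantity supplied, 1036 - 5p = 8p - 784, gives p* = 140 and q* = 336.
Because the ceiling (115) lies below the market-clearing price, it is binding.
At p = 115: qd = 1036 - 5·115 = 461 and qs = 8·115 - 784 = 136.
Producer surplus without the control is ½ · (140 - 98) · 336 = 7056.
With the ceiling, producers sell 136 units at 115, so PS = ½ · (115 - 98) · 136 = 1156.
Change in producer surplus = 1156 - 7056 = -5900.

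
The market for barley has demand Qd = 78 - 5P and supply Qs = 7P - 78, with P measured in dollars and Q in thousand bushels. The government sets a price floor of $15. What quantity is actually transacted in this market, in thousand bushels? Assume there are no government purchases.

3

In a free market, 78 - 5P = 7P - 78 gives the equilibrium P* = 13, Q* = 13.
Because the floor (15) lies above the market-clearing price, it is binding.
At P = 15: Qd = 78 - 5·15 = 3 and Qs = 7·15 - 78 = 27.
The quantity actually transacted is the short side, demand: 3.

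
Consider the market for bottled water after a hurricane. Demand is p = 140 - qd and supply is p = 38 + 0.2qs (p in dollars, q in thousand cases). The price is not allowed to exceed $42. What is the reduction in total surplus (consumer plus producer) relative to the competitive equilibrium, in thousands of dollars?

Rearranging demand gives qd = 140 - p; rearranging supply gives qs = 5p - 190. Without the control the market clears where 140 - p = 5p - 190, i.e. p* = 55 and q* = 85.
The ceiling of 42 is below the equilibrium price 55, so it binds.
At p = 42: qd = 140 - 42 = 98 and qs = 5·42 - 190 = 20.
Quantity traded falls to 20. At q = 20 the demand price is 140 - 20 = 120 and the supply price is (190 + 20)/5 = 42.
Deadweight loss = ½ · (120 - 42) · (85 - 20) = ½ · 78 · 65 = 2535.

2535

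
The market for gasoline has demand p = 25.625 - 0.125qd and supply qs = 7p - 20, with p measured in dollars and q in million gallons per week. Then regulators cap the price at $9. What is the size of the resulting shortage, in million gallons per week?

90

Rearranging demand gives qd = 205 - 8p. Equilibrium: 205 - 8p = 7p - 20, so 225 = 15p and p* = 15, q* = 85.
Since 9 < 15, the ceiling is binding.
At p = 9: qd = 205 - 8·9 = 133 and qs = 7·9 - 20 = 43.
Shortage = qd - qs = 133 - 43 = 90.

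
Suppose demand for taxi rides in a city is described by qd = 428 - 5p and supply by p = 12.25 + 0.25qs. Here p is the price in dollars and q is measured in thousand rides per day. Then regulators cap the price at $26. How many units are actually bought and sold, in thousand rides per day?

55

Rearranging supply gives qs = 4p - 49. Without the control the market clears where 428 - 5p = 4p - 49, i.e. p* = 53 and q* = 163.
Because the ceiling (26) lies below the market-clearing price, it is binding.
At p = 26: qd = 428 - 5·26 = 298 and qs = 4·26 - 49 = 55.
The quantity actually transacted is the short side, supply: 55.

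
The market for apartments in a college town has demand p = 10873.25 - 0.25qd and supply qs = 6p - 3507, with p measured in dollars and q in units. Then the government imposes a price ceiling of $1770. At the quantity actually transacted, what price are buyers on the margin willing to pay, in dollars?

9095

Rearranging demand gives qd = 43493 - 4p. In a free market, 43493 - 4p = 6p - 3507 gives the equilibrium p* = 4700, q* = 24693.
The ceiling of 1770 is below the equilibrium price 4700, so it binds.
At p = 1770: qd = 43493 - 4·1770 = 36413 and qs = 6·1770 - 3507 = 7113.
Only 7113 units reach the market. On the demand curve, the marginal buyer's willingness to pay at q = 7113 is (43493 - 7113)/4 = 9095.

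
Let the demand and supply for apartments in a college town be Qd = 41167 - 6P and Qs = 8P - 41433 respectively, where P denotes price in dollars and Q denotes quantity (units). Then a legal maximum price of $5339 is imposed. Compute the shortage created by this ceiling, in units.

7854

Equilibrium: 41167 - 6P = 8P - 41433, so 82600 = 14P and P* = 5900, Q* = 5767.
Since 5339 < 5900, the ceiling is binding.
At P = 5339: Qd = 41167 - 6·5339 = 9133 and Qs = 8·5339 - 41433 = 1279.
Shortage = Qd - Qs = 9133 - 1279 = 7854.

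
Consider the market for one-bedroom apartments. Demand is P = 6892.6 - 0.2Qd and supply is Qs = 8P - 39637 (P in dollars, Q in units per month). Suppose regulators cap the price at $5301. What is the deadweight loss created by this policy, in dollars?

Rearranging demand gives Qd = 34463 - 5P. In a free market, 34463 - 5P = 8P - 39637 gives the equilibrium P* = 5700, Q* = 5963.
Since 5301 < 5700, the ceiling is binding.
At P = 5301: Qd = 34463 - 5·5301 = 7958 and Qs = 8·5301 - 39637 = 2771.
Quantity traded falls to 2771. At Q = 2771 the demand price is (34463 - 2771)/5 = 6338.4 and the supply price is (39637 + 2771)/8 = 5301.
Deadweight loss = ½ · (6338.4 - 5301) · (5963 - 2771) = ½ · 1037.4 · 3192 = 1655690.4.

1655690.4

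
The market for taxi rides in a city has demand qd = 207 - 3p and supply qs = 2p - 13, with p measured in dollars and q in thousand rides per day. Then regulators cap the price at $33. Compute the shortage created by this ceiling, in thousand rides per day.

55

In a free market, 207 - 3p = 2p - 13 gives the equilibrium p* = 44, q* = 75.
Since 33 < 44, the ceiling is binding.
At p = 33: qd = 207 - 3·33 = 108 and qs = 2·33 - 13 = 53.
Shortage = qd - qs = 108 - 53 = 55.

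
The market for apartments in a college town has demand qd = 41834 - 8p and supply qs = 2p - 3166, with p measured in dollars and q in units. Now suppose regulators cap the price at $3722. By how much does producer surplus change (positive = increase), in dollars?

-3933568

Setting quantity demanded equal to quantity supplied, 41834 - 8p = 2p - 3166, gives p* = 4500 and q* = 5834.
The ceiling of 3722 is below the equilibrium price 4500, so it binds.
At p = 3722: qd = 41834 - 8·3722 = 12058 and qs = 2·3722 - 3166 = 4278.
Producer surplus without the control is ½ · (4500 - 1583) · 5834 = 8508889.
With the ceiling, producers sell 4278 units at 3722, so PS = ½ · (3722 - 1583) · 4278 = 4575321.
Change in producer surplus = 4575321 - 8508889 = -3933568.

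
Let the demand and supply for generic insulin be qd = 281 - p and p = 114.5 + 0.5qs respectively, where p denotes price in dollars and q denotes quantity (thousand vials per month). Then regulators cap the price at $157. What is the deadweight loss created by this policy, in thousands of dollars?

507

Rearranging supply gives qs = 2p - 229. Equilibrium: 281 - p = 2p - 229, so 510 = 3p and p* = 170, q* = 111.
Because the ceiling (157) lies below the market-clearing price, it is binding.
At p = 157: qd = 281 - 157 = 124 and qs = 2·157 - 229 = 85.
Quantity traded falls to 85. At q = 85 the demand price is 281 - 85 = 196 and the supply price is (229 + 85)/2 = 157.
Deadweight loss = ½ · (196 - 157) · (111 - 85) = ½ · 39 · 26 = 507.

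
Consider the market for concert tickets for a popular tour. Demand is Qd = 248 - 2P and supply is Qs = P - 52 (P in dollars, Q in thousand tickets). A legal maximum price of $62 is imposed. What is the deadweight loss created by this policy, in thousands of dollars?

1083

Equilibrium: 248 - 2P = P - 52, so 300 = 3P and P* = 100, Q* = 48.
Since 62 < 100, the ceiling is binding.
At P = 62: Qd = 248 - 2·62 = 124 and Qs = 62 - 52 = 10.
Quantity traded falls to 10. At Q = 10 the demand price is (248 - 10)/2 = 119 and the supply price is 52 + 10 = 62.
Deadweight loss = ½ · (119 - 62) · (48 - 10) = ½ · 57 · 38 = 1083.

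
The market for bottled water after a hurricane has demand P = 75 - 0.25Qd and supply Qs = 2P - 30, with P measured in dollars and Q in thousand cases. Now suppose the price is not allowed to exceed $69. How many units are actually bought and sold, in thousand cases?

80

Rearranging demand gives Qd = 300 - 4P. Without the control the market clears where 300 - 4P = 2P - 30, i.e. P* = 55 and Q* = 80.
Since 69 is above P* = 55, the ceiling does not bind and the free-market outcome prevails.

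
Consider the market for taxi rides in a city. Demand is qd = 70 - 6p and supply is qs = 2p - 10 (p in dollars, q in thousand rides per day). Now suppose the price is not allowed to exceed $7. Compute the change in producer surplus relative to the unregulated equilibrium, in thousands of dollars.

-21

Without the control the market clears where 70 - 6p = 2p - 10, i.e. p* = 10 and q* = 10.
Since 7 < 10, the ceiling is binding.
At p = 7: qd = 70 - 6·7 = 28 and qs = 2·7 - 10 = 4.
Producer surplus without the control is ½ · (10 - 5) · 10 = 25.
With the ceiling, producers sell 4 units at 7, so PS = ½ · (7 - 5) · 4 = 4.
Change in producer surplus = 4 - 25 = -21.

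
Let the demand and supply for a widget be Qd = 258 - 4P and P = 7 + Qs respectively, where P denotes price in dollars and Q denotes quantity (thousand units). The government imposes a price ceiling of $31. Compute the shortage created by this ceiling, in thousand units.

Rearranging supply gives Qs = P - 7. Without the control the market clears where 258 - 4P = P - 7, i.e. P* = 53 and Q* = 46.
The ceiling of 31 is below the equilibrium price 53, so it binds.
At P = 31: Qd = 258 - 4·31 = 134 and Qs = 31 - 7 = 24.
Shortage = Qd - Qs = 134 - 24 = 110.

110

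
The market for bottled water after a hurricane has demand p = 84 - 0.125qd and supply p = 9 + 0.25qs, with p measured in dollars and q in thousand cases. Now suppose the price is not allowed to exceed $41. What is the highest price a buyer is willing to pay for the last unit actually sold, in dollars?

Rearranging demand gives qd = 672 - 8p; rearranging supply gives qs = 4p - 36. Setting quantity demanded equal to quantity supplied, 672 - 8p = 4p - 36, gives p* = 59 and q* = 200.
Because the ceiling (41) lies below the market-clearing price, it is binding.
At p = 41: qd = 672 - 8·41 = 344 and qs = 4·41 - 36 = 128.
Only 128 units reach the market. On the demand curve, the marginal buyer's willingness to pay at q = 128 is (672 - 128)/8 = 68.

68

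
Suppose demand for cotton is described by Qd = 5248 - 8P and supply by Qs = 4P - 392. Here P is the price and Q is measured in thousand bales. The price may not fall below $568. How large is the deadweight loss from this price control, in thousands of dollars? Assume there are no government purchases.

Setting quantity demanded equal to quantity supplied, 5248 - 8P = 4P - 392, gives P* = 470 and Q* = 1488.
Since 568 > 470, the floor is binding.
At P = 568: Qd = 5248 - 8·568 = 704 and Qs = 4·568 - 392 = 1880.
Quantity traded falls to 704. At Q = 704 the demand price is (5248 - 704)/8 = 568 and the supply price is (392 + 704)/4 = 274.
Deadweight loss = ½ · (568 - 274) · (1488 - 704) = ½ · 294 · 784 = 115248.

115248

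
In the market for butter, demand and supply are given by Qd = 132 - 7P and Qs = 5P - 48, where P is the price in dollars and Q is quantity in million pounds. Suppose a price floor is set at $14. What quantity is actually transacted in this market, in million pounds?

Setting quantity demanded equal to quantity supplied, 132 - 7P = 5P - 48, gives P* = 15 and Q* = 27.
The floor of 14 is below the equilibrium price 15, so it is not binding; the market clears at P* = 15, Q* = 27.

27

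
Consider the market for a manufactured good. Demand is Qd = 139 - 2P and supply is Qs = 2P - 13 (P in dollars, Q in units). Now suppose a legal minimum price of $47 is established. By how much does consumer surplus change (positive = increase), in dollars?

Setting quantity demanded equal to quantity supplied, 139 - 2P = 2P - 13, gives P* = 38 and Q* = 63.
Since 47 > 38, the floor is binding.
At P = 47: Qd = 139 - 2·47 = 45 and Qs = 2·47 - 13 = 81.
Consumer surplus without the control is ½ · (69.5 - 38) · 63 = 992.25.
With the floor, consumers buy 45 units at 47, so CS = ½ · (69.5 - 47) · 45 = 506.25.
Change in consumer surplus = 506.25 - 992.25 = -486.

-486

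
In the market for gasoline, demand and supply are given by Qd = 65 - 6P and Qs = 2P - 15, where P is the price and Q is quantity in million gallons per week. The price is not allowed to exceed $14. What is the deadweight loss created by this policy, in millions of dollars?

Without the control the market clears where 65 - 6P = 2P - 15, i.e. P* = 10 and Q* = 5.
The ceiling of 14 is above the equilibrium price 10, so it is not binding; the market clears at P* = 10, Q* = 5.
Since the control does not bind, no trades are prevented and deadweight loss is zero.

0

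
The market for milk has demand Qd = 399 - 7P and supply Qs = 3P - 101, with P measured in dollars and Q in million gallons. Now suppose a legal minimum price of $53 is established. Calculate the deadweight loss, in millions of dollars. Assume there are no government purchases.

In a free market, 399 - 7P = 3P - 101 gives the equilibrium P* = 50, Q* = 49.
Because the floor (53) lies above the market-clearing price, it is binding.
At P = 53: Qd = 399 - 7·53 = 28 and Qs = 3·53 - 101 = 58.
Quantity traded falls to 28. At Q = 28 the demand price is (399 - 28)/7 = 53 and the supply price is (101 + 28)/3 = 43.
Deadweight loss = ½ · (53 - 43) · (49 - 28) = ½ · 10 · 21 = 105.

105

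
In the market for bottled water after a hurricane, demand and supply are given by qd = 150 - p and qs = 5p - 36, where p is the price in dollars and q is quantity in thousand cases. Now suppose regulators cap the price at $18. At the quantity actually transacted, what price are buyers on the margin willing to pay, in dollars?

Setting quantity demanded equal to quantity supplied, 150 - p = 5p - 36, gives p* = 31 and q* = 119.
Since 18 < 31, the ceiling is binding.
At p = 18: qd = 150 - 18 = 132 and qs = 5·18 - 36 = 54.
Only 54 units reach the market. On the demand curve, the marginal buyer's willingness to pay at q = 54 is (150 - 54) = 96.

96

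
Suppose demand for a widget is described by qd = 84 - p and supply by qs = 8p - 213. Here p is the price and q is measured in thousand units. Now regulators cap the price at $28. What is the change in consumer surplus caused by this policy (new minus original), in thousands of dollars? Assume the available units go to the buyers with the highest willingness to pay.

In a free market, 84 - p = 8p - 213 gives the equilibrium p* = 33, q* = 51.
The ceiling of 28 is below the equilibrium price 33, so it binds.
At p = 28: qd = 84 - 28 = 56 and qs = 8·28 - 213 = 11.
Consumer surplus without the control is ½ · (84 - 33) · 51 = 1300.5.
With the ceiling, 11 units are sold at 28 (assume they go to the highest-value buyers). The demand price at q = 11 is 73, so CS = ½ · [(84 - 28) + (73 - 28)] · 11 = 555.5.
Change in consumer surplus = 555.5 - 1300.5 = -745.

-745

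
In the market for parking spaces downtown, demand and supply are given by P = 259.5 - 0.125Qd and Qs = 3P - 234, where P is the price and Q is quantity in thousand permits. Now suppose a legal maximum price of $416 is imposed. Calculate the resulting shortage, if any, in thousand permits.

0

Rearranging demand gives Qd = 2076 - 8P. Equilibrium: 2076 - 8P = 3P - 234, so 2310 = 11P and P* = 210, Q* = 396.
The ceiling of 416 is above the equilibrium price 210, so it is not binding; the market clears at P* = 210, Q* = 396.
Since the control does not bind, there is no shortage.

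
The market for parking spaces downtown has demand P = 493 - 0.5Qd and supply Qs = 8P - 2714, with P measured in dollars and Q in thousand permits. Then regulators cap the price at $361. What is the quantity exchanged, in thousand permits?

174

Rearranging demand gives Qd = 986 - 2P. Equilibrium: 986 - 2P = 8P - 2714, so 3700 = 10P and P* = 370, Q* = 246.
The ceiling of 361 is below the equilibrium price 370, so it binds.
At P = 361: Qd = 986 - 2·361 = 264 and Qs = 8·361 - 2714 = 174.
The quantity actually transacted is the short side, supply: 174.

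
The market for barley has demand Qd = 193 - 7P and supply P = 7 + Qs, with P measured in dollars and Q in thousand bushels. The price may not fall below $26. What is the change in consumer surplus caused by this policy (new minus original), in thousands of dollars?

Rearranging supply gives Qs = P - 7. Without the control the market clears where 193 - 7P = P - 7, i.e. P* = 25 and Q* = 18.
The floor of 26 is above the equilibrium price 25, so it binds.
At P = 26: Qd = 193 - 7·26 = 11 and Qs = 26 - 7 = 19.
Consumer surplus without the control is ½ · (193/7 - 25) · 18 = 162/7.
With the floor, consumers buy 11 units at 26, so CS = ½ · (193/7 - 26) · 11 = 121/14.
Change in consumer surplus = 121/14 - 162/7 = -14.5.

-14.5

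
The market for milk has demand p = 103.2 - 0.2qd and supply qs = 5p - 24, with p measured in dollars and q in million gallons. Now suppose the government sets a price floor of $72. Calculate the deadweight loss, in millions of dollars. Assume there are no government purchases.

Rearranging demand gives qd = 516 - 5p. In a free market, 516 - 5p = 5p - 24 gives the equilibrium p* = 54, q* = 246.
Since 72 > 54, the floor is binding.
At p = 72: qd = 516 - 5·72 = 156 and qs = 5·72 - 24 = 336.
Quantity traded falls to 156. At q = 156 the demand price is (516 - 156)/5 = 72 and the supply price is (24 + 156)/5 = 36.
Deadweight loss = ½ · (72 - 36) · (246 - 156) = ½ · 36 · 90 = 1620.

1620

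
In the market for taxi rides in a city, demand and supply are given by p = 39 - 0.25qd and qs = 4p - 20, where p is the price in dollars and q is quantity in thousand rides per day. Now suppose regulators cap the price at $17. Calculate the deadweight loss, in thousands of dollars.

100

Rearranging demand gives qd = 156 - 4p. Without the control the market clears where 156 - 4p = 4p - 20, i.e. p* = 22 and q* = 68.
The ceiling of 17 is below the equilibrium price 22, so it binds.
At p = 17: qd = 156 - 4·17 = 88 and qs = 4·17 - 20 = 48.
Quantity traded falls to 48. At q = 48 the demand price is (156 - 48)/4 = 27 and the supply price is (20 + 48)/4 = 17.
Deadweight loss = ½ · (27 - 17) · (68 - 48) = ½ · 10 · 20 = 100.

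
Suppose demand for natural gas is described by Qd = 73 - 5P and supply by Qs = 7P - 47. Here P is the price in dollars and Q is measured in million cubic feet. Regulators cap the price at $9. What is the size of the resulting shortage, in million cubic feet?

12

Equilibrium: 73 - 5P = 7P - 47, so 120 = 12P and P* = 10, Q* = 23.
The ceiling of 9 is below the equilibrium price 10, so it binds.
At P = 9: Qd = 73 - 5·9 = 28 and Qs = 7·9 - 47 = 16.
Shortage = Qd - Qs = 28 - 16 = 12.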